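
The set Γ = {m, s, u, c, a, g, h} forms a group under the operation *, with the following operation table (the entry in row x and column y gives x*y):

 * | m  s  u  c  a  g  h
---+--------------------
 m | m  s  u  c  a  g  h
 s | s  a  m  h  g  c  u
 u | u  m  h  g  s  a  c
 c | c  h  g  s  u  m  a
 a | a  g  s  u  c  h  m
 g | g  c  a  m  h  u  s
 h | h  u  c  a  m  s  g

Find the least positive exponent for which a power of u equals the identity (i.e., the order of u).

7

The identity element is m (its row matches the header).
u^1 = u
u^2 = u*u = h
u^3 = h*u = c
u^4 = c*u = g
u^5 = g*u = a
u^6 = a*u = s
u^7 = s*u = m
The first power of u equal to the identity is u^7, so ord(u) = 7.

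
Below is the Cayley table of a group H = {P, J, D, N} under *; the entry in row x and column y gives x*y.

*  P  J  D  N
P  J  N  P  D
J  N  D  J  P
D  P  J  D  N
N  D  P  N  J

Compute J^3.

J^1 = J
J^2 = J*J = D
J^3 = D*J = J

J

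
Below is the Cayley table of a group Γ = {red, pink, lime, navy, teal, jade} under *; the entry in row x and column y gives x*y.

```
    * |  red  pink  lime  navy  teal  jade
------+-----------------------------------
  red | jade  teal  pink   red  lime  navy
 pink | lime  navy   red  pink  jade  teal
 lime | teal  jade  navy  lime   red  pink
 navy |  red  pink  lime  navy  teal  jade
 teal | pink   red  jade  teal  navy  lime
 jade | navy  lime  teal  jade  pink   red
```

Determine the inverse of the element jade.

red

First locate the identity: row navy matches the header, so navy is the identity.
Scan row jade for navy: jade*red = navy. Hence jade^(-1) = red.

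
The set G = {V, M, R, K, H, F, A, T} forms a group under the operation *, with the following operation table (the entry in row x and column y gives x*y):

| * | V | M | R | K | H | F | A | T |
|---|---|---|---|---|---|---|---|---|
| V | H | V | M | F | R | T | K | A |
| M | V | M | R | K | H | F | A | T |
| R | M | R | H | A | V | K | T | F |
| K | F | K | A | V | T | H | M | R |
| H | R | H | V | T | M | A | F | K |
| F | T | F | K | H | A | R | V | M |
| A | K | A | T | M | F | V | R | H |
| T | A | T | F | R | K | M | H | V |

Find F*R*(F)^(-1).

The identity is M. In row F, the entry M sits in column T, so F^(-1) = T.
F*R = K
K*T = R

R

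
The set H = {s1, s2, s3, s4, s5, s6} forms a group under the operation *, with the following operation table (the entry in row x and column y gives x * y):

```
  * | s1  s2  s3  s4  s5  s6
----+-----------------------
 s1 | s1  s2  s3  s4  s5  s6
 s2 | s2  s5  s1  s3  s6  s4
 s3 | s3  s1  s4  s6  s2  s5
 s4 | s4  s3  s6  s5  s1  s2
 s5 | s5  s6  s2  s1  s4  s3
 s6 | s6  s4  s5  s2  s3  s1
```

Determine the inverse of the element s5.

First locate the identity: row s1 matches the header, so s1 is the identity.
Scan row s5 for s1: s5 * s4 = s1. Hence s5^(-1) = s4.

s4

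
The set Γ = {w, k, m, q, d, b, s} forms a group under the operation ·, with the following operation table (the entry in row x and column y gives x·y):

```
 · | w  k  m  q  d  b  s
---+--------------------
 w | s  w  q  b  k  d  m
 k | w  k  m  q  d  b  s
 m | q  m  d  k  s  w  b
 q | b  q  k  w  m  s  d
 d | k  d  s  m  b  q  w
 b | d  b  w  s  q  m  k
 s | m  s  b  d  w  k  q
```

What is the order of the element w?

7

The identity element is k (its row matches the header).
w^1 = w
w^2 = w·w = s
w^3 = s·w = m
w^4 = m·w = q
w^5 = q·w = b
w^6 = b·w = d
w^7 = d·w = k
The first power of w equal to the identity is w^7, so ord(w) = 7.
(Structurally, Γ here is isomorphic to the cyclic group Z_7.)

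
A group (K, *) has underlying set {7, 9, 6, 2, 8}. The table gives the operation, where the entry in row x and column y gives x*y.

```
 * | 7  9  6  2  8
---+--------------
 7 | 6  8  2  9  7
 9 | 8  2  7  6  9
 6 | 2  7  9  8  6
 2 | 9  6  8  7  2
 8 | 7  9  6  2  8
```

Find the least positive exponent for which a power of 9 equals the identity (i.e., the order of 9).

5

The identity element is 8 (its row matches the header).
9^1 = 9
9^2 = 9*9 = 2
9^3 = 2*9 = 6
9^4 = 6*9 = 7
9^5 = 7*9 = 8
The first power of 9 equal to the identity is 9^5, so ord(9) = 5.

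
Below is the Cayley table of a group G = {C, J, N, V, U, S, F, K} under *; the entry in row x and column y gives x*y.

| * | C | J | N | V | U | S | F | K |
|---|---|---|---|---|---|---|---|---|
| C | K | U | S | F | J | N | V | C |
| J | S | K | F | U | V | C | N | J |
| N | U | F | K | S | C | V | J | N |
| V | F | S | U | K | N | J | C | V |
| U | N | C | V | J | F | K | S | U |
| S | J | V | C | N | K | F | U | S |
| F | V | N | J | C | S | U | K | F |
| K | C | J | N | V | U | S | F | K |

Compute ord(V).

The identity element is K (its row matches the header).
V^1 = V
V^2 = V*V = K
The first power of V equal to the identity is V^2, so ord(V) = 2.

2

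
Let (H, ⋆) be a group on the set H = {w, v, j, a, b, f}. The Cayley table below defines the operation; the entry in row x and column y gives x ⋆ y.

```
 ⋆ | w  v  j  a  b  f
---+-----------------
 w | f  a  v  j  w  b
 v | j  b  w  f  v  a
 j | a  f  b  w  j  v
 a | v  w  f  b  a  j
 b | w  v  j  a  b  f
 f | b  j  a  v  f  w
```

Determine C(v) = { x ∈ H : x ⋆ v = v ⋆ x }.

{b, v}

Compare row v with column v entry by entry.
f ⋆ v = j but v ⋆ f = a, so f does not.
Collecting the elements that commute with v: C(v) = {b, v}.
(Structurally, H here is isomorphic to the symmetric group S_3.)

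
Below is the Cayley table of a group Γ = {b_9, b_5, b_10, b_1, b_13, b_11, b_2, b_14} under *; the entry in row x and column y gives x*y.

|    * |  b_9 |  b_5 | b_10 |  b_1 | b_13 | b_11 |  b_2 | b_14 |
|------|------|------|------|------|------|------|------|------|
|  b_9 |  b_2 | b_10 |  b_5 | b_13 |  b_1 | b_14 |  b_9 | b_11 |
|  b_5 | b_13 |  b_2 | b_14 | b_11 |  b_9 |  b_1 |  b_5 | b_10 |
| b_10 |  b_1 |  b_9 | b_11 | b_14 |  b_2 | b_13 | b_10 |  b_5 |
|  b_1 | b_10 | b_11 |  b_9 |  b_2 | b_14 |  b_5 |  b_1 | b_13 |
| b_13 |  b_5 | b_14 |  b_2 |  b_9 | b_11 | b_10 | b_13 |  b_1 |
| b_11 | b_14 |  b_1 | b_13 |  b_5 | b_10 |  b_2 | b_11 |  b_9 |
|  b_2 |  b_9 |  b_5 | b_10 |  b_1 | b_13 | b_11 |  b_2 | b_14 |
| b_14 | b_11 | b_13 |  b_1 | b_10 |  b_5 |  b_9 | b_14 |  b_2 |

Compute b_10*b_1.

b_14

Read row b_10, column b_1: b_10*b_1 = b_14.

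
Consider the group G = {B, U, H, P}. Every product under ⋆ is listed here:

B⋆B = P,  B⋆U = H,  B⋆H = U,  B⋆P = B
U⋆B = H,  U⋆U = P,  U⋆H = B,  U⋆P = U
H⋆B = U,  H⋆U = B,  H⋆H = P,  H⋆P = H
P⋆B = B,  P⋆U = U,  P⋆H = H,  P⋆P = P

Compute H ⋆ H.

Read row H, column H: H ⋆ H = P.

P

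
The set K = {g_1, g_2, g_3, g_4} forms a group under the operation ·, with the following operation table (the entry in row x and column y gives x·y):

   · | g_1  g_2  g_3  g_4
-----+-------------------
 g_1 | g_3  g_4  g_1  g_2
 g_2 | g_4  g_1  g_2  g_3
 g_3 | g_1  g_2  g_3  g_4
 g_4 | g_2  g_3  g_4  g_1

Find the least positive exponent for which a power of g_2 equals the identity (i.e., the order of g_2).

4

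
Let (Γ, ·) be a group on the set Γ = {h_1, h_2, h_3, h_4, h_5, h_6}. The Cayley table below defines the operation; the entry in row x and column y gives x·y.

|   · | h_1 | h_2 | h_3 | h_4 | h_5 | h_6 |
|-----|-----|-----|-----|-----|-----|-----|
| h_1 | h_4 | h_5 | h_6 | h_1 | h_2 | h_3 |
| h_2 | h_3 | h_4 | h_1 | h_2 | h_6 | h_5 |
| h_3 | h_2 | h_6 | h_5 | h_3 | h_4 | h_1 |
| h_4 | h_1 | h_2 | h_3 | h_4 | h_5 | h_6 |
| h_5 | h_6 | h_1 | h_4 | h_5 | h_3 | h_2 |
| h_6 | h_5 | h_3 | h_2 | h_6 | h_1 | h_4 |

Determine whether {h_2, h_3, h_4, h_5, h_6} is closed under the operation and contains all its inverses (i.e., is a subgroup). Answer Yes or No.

h_5·h_2 = h_1, which is not in {h_2, h_3, h_4, h_5, h_6}.
The subset is not closed under ·, so it is not a subgroup.
(Structurally, Γ here is isomorphic to the symmetric group S_3.)

No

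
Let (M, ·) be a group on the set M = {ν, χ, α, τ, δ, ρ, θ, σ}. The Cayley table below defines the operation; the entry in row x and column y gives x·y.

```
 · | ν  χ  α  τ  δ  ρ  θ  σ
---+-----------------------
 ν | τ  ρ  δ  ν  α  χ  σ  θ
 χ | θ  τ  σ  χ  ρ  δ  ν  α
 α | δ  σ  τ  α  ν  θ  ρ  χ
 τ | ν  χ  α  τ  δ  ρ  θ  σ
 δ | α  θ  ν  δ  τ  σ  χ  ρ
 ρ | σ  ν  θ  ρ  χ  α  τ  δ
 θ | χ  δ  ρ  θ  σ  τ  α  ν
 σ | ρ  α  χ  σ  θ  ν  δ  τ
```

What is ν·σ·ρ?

ν·σ = θ
θ·ρ = τ
(Structurally, M here is isomorphic to the dihedral group D_4.)

τ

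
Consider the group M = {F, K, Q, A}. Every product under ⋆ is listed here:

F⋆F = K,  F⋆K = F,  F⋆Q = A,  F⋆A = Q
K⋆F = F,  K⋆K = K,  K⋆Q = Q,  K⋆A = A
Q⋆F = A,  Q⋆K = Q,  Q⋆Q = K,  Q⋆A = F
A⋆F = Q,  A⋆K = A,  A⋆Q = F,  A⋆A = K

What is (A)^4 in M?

A^1 = A
A^2 = A ⋆ A = K
A^3 = K ⋆ A = A
A^4 = A ⋆ A = K

K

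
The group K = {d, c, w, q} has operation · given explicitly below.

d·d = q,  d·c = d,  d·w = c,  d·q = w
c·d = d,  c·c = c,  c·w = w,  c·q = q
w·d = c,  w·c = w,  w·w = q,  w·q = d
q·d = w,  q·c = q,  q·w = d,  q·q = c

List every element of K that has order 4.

Identity is c. Compute the order of each non-identity element by repeated multiplication:
  d: d → q → w → c  (order 4)
  w: w → q → d → c  (order 4)
  q: q → c  (order 2)
Elements of order 4: {d, w}.

{d, w}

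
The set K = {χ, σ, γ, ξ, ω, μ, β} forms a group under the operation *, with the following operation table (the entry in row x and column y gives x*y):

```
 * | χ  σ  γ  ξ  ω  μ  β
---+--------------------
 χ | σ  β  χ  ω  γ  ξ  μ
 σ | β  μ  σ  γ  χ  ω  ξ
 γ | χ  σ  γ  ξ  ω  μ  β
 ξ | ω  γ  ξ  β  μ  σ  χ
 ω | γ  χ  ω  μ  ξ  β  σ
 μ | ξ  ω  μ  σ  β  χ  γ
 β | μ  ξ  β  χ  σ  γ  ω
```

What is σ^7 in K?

γ

σ^1 = σ
σ^2 = σ*σ = μ
σ^3 = μ*σ = ω
σ^4 = ω*σ = χ
σ^5 = χ*σ = β
σ^6 = β*σ = ξ
σ^7 = ξ*σ = γ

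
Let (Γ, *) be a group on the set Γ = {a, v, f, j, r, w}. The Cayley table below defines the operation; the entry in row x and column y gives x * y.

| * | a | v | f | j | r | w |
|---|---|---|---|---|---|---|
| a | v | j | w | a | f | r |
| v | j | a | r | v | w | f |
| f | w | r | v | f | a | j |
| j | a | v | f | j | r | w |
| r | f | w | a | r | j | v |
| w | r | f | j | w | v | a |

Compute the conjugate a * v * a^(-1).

The identity is j. In row a, the entry j sits in column v, so a^(-1) = v.
a * v = j
j * v = v

v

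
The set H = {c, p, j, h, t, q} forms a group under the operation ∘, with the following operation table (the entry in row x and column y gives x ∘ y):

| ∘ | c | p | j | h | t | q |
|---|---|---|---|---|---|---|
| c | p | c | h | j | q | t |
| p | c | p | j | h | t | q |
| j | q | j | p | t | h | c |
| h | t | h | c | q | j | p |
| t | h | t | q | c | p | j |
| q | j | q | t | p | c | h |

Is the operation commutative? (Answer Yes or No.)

No

q ∘ j = t but j ∘ q = c.
Since q and j do not commute, H is not abelian.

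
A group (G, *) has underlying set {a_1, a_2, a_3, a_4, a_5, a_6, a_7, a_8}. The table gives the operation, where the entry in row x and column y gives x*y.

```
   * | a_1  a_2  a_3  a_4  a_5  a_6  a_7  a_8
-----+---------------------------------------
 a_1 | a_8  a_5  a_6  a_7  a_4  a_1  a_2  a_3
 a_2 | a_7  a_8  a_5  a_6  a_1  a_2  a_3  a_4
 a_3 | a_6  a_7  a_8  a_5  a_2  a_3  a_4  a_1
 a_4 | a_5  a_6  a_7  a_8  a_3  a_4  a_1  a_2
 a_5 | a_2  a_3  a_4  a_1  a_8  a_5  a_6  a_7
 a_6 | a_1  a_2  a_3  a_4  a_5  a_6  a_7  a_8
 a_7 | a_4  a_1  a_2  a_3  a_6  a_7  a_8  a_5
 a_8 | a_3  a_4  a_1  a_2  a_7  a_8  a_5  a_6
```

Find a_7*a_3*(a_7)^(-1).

a_1

The identity is a_6. In row a_7, the entry a_6 sits in column a_5, so a_7^(-1) = a_5.
a_7*a_3 = a_2
a_2*a_5 = a_1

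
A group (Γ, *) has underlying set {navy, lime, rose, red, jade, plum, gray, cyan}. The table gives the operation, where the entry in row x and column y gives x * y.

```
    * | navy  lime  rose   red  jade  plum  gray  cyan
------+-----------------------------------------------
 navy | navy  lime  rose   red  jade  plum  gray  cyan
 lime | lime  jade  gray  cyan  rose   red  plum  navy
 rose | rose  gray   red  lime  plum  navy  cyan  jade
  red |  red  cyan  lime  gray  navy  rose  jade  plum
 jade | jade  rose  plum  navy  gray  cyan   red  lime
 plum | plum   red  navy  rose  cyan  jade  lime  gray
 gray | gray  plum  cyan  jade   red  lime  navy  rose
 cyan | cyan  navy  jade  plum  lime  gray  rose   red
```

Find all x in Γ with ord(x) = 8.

Identity is navy. Compute the order of each non-identity element by repeated multiplication:
  lime: lime → jade → rose → gray → plum → red → cyan → navy  (order 8)
  rose: rose → red → lime → gray → cyan → jade → plum → navy  (order 8)
  red: red → gray → jade → navy  (order 4)
  jade: jade → gray → red → navy  (order 4)
  plum: plum → jade → cyan → gray → lime → red → rose → navy  (order 8)
  gray: gray → navy  (order 2)
  cyan: cyan → red → plum → gray → rose → jade → lime → navy  (order 8)
Elements of order 8: {cyan, lime, plum, rose}.

{cyan, lime, plum, rose}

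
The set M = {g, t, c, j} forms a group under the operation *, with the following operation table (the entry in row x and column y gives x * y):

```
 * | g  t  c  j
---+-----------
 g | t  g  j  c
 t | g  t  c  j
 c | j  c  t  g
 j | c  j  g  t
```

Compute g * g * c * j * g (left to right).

t

g * g = t
t * c = c
c * j = g
g * g = t
(Structurally, M here is isomorphic to the Klein four-group V_4.)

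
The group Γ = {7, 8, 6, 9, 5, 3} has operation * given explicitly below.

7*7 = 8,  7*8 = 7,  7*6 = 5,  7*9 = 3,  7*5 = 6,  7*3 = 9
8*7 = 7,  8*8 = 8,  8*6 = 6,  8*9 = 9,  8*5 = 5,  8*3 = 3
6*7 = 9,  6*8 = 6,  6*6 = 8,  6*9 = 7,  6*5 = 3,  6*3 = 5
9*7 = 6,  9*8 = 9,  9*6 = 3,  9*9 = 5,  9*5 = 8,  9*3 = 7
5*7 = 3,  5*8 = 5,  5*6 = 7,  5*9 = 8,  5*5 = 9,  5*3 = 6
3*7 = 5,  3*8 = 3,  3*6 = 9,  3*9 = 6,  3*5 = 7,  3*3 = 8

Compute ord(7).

The identity element is 8 (its row matches the header).
7^1 = 7
7^2 = 7*7 = 8
The first power of 7 equal to the identity is 7^2, so ord(7) = 2.
(Structurally, Γ here is isomorphic to the symmetric group S_3.)

2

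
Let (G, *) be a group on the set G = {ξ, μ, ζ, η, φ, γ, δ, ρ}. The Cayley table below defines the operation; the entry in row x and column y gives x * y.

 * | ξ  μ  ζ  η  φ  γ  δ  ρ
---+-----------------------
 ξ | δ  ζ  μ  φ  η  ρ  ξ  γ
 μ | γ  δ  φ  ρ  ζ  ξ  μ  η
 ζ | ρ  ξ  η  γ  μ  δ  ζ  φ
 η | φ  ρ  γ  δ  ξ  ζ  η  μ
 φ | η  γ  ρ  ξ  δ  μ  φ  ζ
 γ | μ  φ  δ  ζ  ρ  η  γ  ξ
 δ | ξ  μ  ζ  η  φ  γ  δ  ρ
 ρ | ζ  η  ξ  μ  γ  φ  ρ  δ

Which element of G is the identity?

The identity e satisfies e * x = x for all x, so its row in the table reproduces the column headers.
Row δ reads: ξ, μ, ζ, η, φ, γ, δ, ρ — exactly the header order. So δ is the identity.

δ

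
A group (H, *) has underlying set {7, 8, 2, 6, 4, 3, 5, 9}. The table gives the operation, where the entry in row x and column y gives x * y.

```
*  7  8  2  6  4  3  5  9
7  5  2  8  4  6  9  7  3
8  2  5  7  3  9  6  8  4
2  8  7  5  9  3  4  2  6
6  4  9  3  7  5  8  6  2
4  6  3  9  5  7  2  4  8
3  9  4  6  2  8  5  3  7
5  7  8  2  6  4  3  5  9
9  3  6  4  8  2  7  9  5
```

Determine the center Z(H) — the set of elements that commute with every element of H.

An element z is central iff its row equals its column in the table.
For 8: 8 * 6 = 3 ≠ 9 = 6 * 8, so 8 ∉ Z.
Checking each element this way leaves Z(H) = {5, 7}.

{5, 7}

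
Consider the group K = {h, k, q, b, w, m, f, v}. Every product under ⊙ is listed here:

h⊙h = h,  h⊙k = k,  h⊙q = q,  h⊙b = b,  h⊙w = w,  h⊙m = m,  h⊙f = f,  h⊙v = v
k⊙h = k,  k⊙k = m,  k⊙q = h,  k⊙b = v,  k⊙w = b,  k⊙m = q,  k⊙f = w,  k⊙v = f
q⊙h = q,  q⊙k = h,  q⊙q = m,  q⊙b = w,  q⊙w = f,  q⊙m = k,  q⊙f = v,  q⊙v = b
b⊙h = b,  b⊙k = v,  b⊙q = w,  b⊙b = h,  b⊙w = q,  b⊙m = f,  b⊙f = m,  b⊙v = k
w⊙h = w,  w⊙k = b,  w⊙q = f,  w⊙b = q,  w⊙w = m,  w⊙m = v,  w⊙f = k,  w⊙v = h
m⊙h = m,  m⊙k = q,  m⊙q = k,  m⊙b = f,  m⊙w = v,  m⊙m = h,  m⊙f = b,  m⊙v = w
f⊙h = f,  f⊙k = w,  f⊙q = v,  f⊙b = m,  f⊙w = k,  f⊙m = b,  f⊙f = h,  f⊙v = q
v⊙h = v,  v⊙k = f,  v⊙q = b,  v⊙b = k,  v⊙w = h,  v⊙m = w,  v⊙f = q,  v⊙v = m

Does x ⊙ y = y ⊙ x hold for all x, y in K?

Check whether the table is symmetric across its main diagonal.
Every entry (row x, col y) equals the entry (row y, col x), so K is abelian.
(In fact K ≅ Z_2 x Z_4.)

Yes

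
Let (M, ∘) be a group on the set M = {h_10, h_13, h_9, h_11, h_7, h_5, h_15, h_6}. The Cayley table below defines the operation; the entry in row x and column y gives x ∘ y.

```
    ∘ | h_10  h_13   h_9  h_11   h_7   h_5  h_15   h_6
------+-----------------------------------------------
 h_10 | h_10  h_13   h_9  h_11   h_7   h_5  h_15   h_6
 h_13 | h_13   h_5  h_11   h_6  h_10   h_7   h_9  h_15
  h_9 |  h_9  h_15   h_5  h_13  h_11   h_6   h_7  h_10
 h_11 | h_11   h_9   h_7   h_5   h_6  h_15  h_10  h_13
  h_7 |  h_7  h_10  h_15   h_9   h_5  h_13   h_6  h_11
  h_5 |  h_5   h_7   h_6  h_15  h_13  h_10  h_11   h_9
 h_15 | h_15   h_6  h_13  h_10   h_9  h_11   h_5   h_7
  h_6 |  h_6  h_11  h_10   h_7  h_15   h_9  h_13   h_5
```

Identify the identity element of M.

h_10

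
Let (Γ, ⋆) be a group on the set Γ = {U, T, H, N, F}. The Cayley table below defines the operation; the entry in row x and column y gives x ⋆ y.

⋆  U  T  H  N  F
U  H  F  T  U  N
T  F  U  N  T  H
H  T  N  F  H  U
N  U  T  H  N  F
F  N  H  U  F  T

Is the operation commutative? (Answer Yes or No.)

Yes

Check whether the table is symmetric across its main diagonal.
Every entry (row x, col y) equals the entry (row y, col x), so Γ is abelian.
(In fact Γ ≅ the cyclic group Z_5.)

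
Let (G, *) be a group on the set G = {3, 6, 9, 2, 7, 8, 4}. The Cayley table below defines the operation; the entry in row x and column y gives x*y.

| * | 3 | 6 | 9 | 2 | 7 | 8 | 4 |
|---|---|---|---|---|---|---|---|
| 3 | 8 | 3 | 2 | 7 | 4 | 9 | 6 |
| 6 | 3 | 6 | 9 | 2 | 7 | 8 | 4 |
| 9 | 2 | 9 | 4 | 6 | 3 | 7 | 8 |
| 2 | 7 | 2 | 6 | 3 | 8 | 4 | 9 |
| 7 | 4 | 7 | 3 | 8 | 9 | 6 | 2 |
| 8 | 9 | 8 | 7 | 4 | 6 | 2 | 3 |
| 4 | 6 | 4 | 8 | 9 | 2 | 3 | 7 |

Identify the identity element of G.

6

The identity e satisfies e*x = x for all x, so its row in the table reproduces the column headers.
Row 6 reads: 3, 6, 9, 2, 7, 8, 4 — exactly the header order. So 6 is the identity.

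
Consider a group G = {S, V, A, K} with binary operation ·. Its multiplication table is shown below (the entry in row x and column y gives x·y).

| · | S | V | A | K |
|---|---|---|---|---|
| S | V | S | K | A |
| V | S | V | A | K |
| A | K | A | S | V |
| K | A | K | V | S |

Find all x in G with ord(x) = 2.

Identity is V. Compute the order of each non-identity element by repeated multiplication:
  S: S → V  (order 2)
  A: A → S → K → V  (order 4)
  K: K → S → A → V  (order 4)
Elements of order 2: {S}.

{S}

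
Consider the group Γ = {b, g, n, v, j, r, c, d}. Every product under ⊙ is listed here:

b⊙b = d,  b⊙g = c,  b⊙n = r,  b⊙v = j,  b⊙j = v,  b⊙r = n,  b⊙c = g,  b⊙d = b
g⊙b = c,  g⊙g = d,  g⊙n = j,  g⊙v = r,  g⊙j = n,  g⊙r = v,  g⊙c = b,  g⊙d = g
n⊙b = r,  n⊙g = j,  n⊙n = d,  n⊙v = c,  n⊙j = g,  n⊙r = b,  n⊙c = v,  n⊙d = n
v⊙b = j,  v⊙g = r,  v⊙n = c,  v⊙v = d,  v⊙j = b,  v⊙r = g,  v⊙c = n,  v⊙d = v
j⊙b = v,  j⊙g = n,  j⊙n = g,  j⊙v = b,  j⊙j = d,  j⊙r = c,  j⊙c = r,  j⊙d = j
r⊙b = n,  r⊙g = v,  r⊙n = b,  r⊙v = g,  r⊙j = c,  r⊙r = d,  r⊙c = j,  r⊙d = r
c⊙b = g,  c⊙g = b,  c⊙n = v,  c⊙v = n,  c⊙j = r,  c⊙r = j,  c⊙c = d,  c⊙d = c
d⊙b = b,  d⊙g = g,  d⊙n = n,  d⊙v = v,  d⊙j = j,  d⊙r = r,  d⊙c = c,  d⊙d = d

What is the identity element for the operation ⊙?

The identity e satisfies e ⊙ x = x for all x, so its row in the table reproduces the column headers.
Row d reads: b, g, n, v, j, r, c, d — exactly the header order. So d is the identity.

d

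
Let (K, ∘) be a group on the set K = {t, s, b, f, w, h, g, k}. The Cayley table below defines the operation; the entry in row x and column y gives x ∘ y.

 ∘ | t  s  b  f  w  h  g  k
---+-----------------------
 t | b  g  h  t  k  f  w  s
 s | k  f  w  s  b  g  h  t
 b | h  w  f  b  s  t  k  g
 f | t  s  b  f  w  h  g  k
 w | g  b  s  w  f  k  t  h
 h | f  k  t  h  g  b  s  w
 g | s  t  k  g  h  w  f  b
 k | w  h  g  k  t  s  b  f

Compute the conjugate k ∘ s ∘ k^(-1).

w

The identity is f. In row k, the entry f sits in column k, so k^(-1) = k.
k ∘ s = h
h ∘ k = w
(Structurally, K here is isomorphic to the dihedral group D_4.)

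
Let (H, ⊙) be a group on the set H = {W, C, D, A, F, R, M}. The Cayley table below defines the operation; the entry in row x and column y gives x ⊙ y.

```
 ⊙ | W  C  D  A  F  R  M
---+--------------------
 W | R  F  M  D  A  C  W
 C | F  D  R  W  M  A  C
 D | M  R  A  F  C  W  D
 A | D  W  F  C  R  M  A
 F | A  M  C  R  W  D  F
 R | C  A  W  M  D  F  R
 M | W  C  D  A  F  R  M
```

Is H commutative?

Yes

Check whether the table is symmetric across its main diagonal.
Every entry (row x, col y) equals the entry (row y, col x), so H is abelian.
(In fact H ≅ the cyclic group Z_7.)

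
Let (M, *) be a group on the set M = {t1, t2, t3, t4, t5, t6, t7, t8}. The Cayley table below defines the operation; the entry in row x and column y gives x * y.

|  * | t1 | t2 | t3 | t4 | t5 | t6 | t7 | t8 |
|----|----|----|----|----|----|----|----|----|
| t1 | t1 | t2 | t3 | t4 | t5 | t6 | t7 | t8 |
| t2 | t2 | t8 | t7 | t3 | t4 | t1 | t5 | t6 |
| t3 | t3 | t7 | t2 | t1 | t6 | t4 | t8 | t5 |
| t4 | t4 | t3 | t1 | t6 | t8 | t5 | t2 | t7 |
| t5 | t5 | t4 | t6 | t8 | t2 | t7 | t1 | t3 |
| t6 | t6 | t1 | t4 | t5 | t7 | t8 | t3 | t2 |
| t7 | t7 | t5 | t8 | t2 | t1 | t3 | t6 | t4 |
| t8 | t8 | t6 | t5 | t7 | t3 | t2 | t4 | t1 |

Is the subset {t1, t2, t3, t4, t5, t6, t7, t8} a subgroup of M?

Yes

{t1, t2, t3, t4, t5, t6, t7, t8} contains the identity t1.
Checking products: every product of two elements of {t1, t2, t3, t4, t5, t6, t7, t8} (read from the table) lies in {t1, t2, t3, t4, t5, t6, t7, t8}, so the set is closed.
In a finite group, a nonempty closed subset is a subgroup. So {t1, t2, t3, t4, t5, t6, t7, t8} ≤ M.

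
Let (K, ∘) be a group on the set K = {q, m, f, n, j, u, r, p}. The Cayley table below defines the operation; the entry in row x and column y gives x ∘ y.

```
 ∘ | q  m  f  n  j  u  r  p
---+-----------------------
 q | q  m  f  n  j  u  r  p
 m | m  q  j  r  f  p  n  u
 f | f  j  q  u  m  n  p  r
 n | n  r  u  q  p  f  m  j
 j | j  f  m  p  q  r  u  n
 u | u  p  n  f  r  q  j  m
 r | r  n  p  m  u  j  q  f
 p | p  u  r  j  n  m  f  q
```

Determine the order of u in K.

2

The identity element is q (its row matches the header).
u^1 = u
u^2 = u ∘ u = q
The first power of u equal to the identity is u^2, so ord(u) = 2.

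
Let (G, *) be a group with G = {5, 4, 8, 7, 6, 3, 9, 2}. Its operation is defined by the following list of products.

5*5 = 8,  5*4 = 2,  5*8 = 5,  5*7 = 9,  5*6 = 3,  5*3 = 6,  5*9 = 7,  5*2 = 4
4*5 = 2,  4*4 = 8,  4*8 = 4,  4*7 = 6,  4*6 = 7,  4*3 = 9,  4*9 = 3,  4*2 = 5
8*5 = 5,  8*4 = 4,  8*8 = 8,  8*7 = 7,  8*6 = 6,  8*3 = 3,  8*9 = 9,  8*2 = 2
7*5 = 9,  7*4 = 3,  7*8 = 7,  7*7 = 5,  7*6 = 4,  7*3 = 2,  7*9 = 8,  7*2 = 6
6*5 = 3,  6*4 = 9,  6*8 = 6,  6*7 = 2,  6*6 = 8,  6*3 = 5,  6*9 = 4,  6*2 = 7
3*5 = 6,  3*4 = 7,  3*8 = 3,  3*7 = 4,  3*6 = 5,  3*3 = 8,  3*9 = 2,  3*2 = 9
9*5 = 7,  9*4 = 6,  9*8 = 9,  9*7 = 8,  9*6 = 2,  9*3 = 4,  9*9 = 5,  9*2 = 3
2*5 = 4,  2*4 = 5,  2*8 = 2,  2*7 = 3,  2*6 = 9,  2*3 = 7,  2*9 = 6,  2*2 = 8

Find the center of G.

{5, 8}

An element z is central iff its row equals its column in the table.
For 2: 2 * 9 = 6 ≠ 3 = 9 * 2, so 2 ∉ Z.
Checking each element this way leaves Z(G) = {5, 8}.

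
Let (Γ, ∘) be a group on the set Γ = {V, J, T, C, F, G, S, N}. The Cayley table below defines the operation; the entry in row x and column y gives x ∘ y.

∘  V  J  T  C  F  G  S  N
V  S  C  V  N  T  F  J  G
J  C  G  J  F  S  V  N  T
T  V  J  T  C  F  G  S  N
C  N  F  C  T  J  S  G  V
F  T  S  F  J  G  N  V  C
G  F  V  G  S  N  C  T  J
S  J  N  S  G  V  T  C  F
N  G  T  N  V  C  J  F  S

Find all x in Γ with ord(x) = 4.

{G, S}

Identity is T. Compute the order of each non-identity element by repeated multiplication:
  V: V → S → J → C → N → G → F → T  (order 8)
  J: J → G → V → C → F → S → N → T  (order 8)
  C: C → T  (order 2)
  F: F → G → N → C → J → S → V → T  (order 8)
  G: G → C → S → T  (order 4)
  S: S → C → G → T  (order 4)
  N: N → S → F → C → V → G → J → T  (order 8)
Elements of order 4: {G, S}.
(Structurally, Γ here is isomorphic to the cyclic group Z_8.)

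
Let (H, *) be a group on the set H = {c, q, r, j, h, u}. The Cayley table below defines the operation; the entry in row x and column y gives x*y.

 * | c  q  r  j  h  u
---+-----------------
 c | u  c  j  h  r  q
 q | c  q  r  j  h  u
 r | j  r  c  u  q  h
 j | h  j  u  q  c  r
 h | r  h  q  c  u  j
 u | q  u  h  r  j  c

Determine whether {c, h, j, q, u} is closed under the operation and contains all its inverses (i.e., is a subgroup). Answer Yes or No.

c*h = r, which is not in {c, h, j, q, u}.
The subset is not closed under *, so it is not a subgroup.
(Structurally, H here is isomorphic to the cyclic group Z_6.)

No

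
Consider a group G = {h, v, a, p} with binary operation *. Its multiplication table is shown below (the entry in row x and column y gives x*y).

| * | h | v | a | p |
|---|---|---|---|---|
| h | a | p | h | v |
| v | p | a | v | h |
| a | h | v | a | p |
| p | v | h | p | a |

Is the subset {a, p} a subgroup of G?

{a, p} contains the identity a.
Checking products: every product of two elements of {a, p} (read from the table) lies in {a, p}, so the set is closed.
In a finite group, a nonempty closed subset is a subgroup. So {a, p} ≤ G.

Yes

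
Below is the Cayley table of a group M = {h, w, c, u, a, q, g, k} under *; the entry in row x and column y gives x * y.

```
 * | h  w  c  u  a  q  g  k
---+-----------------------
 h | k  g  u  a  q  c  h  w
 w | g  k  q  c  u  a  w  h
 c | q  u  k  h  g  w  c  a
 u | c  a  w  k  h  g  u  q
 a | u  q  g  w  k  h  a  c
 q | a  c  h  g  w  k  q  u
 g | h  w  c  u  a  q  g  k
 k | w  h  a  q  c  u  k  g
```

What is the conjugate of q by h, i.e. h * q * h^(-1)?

u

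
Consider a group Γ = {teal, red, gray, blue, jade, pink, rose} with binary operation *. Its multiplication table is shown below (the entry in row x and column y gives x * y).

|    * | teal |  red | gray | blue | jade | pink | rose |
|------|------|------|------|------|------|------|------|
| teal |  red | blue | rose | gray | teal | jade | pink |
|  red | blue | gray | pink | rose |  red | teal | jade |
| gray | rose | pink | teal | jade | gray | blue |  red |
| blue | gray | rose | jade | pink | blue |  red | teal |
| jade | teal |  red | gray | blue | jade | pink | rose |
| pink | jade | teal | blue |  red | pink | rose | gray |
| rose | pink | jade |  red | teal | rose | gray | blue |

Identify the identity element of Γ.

jade

The identity e satisfies e * x = x for all x, so its row in the table reproduces the column headers.
Row jade reads: teal, red, gray, blue, jade, pink, rose — exactly the header order. So jade is the identity.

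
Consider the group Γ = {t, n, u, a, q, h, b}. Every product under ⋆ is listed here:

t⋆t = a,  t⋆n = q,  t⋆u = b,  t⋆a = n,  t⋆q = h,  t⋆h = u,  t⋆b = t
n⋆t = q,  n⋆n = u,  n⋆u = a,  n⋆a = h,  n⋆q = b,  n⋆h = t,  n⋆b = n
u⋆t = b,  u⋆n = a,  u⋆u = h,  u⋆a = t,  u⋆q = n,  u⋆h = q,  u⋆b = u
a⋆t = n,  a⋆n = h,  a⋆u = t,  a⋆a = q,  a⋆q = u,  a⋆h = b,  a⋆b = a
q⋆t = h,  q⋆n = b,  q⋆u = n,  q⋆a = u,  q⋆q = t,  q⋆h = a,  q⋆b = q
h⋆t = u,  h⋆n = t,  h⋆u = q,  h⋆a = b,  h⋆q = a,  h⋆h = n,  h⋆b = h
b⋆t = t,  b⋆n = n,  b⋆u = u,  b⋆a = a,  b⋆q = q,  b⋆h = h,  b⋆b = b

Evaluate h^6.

h^1 = h
h^2 = h ⋆ h = n
h^3 = n ⋆ h = t
h^4 = t ⋆ h = u
h^5 = u ⋆ h = q
h^6 = q ⋆ h = a

a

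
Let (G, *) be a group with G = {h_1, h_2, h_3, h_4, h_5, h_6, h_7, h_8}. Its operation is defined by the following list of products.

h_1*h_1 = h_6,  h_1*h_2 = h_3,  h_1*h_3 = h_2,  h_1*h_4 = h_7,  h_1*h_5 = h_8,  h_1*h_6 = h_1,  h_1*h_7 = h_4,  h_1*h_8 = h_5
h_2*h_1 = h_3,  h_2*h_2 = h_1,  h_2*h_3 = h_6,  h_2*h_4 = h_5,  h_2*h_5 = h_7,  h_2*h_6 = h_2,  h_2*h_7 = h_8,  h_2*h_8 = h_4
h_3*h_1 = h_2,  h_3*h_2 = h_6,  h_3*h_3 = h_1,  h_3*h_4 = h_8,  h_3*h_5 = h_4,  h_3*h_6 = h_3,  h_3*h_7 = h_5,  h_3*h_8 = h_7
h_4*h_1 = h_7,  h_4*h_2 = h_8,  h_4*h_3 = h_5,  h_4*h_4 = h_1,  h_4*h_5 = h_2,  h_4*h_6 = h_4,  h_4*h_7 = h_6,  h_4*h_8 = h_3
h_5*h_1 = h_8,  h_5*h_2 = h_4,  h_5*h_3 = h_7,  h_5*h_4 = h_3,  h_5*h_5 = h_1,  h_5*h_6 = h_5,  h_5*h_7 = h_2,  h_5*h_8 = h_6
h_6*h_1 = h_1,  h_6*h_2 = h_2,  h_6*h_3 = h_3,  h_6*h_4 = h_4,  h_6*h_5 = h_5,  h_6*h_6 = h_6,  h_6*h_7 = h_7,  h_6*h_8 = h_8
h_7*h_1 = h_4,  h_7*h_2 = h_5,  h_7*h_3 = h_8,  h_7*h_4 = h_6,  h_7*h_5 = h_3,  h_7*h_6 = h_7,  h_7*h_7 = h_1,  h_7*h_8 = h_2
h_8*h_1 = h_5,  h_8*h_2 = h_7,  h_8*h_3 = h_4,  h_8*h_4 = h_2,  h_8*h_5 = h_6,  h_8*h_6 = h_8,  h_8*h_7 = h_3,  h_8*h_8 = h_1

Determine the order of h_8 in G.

The identity element is h_6 (its row matches the header).
h_8^1 = h_8
h_8^2 = h_8 * h_8 = h_1
h_8^3 = h_1 * h_8 = h_5
h_8^4 = h_5 * h_8 = h_6
The first power of h_8 equal to the identity is h_8^4, so ord(h_8) = 4.

4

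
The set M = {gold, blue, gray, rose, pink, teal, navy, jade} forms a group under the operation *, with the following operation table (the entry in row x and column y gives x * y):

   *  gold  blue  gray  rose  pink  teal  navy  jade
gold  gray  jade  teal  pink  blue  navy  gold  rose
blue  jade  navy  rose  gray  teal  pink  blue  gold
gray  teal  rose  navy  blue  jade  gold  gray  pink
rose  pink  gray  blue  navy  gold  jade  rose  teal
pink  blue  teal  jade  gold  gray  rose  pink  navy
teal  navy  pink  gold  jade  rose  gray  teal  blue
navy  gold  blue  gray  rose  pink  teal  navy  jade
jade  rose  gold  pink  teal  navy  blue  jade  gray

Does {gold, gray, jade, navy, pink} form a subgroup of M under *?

No

gold * gray = teal, which is not in {gold, gray, jade, navy, pink}.
The subset is not closed under *, so it is not a subgroup.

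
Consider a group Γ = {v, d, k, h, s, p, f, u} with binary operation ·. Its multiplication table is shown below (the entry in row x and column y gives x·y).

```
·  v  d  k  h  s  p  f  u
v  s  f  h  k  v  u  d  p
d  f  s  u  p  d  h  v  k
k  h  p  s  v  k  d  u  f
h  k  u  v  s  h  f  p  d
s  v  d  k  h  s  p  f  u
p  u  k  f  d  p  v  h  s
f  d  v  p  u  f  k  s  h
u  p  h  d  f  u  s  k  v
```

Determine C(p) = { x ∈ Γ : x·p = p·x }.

Compare row p with column p entry by entry.
v·p = u = p·v, so v commutes with p.
d·p = h but p·d = k, so d does not.
Collecting the elements that commute with p: C(p) = {p, s, u, v}.

{p, s, u, v}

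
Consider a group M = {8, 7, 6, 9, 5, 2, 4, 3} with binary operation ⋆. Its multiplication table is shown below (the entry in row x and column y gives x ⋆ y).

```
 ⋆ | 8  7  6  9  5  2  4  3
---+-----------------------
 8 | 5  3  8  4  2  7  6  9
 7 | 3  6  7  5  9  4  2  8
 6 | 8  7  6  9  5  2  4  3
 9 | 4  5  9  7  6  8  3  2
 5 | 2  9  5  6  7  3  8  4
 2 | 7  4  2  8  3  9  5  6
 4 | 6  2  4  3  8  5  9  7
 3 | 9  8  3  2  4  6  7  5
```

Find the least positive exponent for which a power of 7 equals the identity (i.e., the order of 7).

2

The identity element is 6 (its row matches the header).
7^1 = 7
7^2 = 7 ⋆ 7 = 6
The first power of 7 equal to the identity is 7^2, so ord(7) = 2.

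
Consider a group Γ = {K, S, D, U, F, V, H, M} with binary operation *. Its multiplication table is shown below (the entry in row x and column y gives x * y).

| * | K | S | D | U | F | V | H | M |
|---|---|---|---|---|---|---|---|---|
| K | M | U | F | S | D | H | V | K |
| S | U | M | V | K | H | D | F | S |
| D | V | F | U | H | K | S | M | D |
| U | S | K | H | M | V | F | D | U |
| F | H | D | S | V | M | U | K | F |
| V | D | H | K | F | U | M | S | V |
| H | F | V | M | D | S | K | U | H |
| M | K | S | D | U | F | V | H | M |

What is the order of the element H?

The identity element is M (its row matches the header).
H^1 = H
H^2 = H * H = U
H^3 = U * H = D
H^4 = D * H = M
The first power of H equal to the identity is H^4, so ord(H) = 4.
(Structurally, Γ here is isomorphic to the dihedral group D_4.)

4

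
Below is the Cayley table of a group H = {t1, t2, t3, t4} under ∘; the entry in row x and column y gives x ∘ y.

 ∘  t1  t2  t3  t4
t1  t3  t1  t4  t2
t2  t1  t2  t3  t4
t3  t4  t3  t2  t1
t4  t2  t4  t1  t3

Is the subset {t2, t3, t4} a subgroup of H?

No

t3 ∘ t4 = t1, which is not in {t2, t3, t4}.
The subset is not closed under ∘, so it is not a subgroup.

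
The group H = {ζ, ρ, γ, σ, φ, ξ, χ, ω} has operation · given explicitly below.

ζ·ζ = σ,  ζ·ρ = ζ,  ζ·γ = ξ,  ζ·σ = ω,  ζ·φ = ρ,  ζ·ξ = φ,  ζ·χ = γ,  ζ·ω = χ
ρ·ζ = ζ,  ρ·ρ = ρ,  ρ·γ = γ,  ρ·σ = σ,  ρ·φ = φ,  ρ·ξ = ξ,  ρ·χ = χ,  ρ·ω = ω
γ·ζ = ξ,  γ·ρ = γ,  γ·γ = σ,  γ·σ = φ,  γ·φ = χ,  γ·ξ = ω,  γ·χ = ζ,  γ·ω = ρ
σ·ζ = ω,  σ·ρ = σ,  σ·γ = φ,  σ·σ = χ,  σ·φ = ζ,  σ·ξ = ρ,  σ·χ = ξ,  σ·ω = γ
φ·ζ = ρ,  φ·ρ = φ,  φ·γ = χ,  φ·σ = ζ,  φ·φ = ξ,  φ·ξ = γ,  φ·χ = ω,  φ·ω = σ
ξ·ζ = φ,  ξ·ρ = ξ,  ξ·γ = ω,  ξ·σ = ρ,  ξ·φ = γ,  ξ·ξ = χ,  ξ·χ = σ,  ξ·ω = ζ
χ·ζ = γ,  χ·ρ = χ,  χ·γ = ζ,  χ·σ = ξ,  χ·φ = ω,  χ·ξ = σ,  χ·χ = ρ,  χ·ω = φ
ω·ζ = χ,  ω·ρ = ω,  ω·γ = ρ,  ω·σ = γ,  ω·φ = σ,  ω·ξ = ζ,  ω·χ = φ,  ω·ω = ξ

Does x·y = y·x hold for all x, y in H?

Check whether the table is symmetric across its main diagonal.
Every entry (row x, col y) equals the entry (row y, col x), so H is abelian.

Yes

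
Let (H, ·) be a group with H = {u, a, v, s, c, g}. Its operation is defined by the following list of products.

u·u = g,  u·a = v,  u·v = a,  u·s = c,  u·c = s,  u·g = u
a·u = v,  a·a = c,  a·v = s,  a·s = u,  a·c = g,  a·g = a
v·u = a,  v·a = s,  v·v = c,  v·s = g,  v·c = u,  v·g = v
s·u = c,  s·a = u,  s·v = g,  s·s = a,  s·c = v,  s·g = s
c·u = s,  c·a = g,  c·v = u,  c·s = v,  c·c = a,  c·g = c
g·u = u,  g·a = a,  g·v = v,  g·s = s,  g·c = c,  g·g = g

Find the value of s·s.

Read row s, column s: s·s = a.
(Structurally, H here is isomorphic to the cyclic group Z_6.)

a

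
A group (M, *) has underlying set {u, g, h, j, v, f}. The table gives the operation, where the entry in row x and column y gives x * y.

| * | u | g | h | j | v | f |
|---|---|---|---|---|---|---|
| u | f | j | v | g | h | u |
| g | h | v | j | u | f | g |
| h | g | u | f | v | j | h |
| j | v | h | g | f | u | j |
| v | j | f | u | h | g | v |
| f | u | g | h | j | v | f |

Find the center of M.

{f}

An element z is central iff its row equals its column in the table.
For g: g * j = u ≠ h = j * g, so g ∉ Z.
Checking each element this way leaves Z(M) = {f}.
(Structurally, M here is isomorphic to the symmetric group S_3.)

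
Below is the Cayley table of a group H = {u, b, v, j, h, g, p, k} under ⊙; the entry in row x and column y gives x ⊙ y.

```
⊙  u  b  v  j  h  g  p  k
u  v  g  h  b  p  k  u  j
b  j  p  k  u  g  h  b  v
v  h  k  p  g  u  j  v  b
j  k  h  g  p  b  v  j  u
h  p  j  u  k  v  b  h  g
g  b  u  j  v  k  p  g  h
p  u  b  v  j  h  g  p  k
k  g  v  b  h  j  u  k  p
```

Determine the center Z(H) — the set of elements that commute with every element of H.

An element z is central iff its row equals its column in the table.
For k: k ⊙ u = g ≠ j = u ⊙ k, so k ∉ Z.
Checking each element this way leaves Z(H) = {p, v}.

{p, v}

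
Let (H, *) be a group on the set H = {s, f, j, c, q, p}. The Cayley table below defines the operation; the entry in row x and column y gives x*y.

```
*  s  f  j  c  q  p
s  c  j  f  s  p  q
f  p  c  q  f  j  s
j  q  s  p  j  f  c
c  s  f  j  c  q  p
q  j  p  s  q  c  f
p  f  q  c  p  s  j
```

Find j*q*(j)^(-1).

s

The identity is c. In row j, the entry c sits in column p, so j^(-1) = p.
j*q = f
f*p = s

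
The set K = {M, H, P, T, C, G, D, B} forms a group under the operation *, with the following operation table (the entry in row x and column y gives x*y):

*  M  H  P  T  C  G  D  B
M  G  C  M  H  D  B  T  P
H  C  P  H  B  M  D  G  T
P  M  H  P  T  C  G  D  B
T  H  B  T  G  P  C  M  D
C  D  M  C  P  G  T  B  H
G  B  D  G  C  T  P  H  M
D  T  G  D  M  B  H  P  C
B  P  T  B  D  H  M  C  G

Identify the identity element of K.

P

The identity e satisfies e*x = x for all x, so its row in the table reproduces the column headers.
Row P reads: M, H, P, T, C, G, D, B — exactly the header order. So P is the identity.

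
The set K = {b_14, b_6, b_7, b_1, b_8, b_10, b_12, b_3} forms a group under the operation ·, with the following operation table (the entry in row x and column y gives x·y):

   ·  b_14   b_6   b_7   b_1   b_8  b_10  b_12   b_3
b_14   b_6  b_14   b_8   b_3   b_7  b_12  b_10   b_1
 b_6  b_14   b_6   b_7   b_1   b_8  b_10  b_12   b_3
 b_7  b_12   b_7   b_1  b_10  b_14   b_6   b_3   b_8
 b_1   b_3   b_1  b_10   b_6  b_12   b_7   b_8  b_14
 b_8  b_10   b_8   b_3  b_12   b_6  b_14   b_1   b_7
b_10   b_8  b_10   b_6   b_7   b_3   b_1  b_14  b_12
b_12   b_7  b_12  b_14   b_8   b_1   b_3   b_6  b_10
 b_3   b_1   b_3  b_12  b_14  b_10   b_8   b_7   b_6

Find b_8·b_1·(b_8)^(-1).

The identity is b_6. In row b_8, the entry b_6 sits in column b_8, so b_8^(-1) = b_8.
b_8·b_1 = b_12
b_12·b_8 = b_1

b_1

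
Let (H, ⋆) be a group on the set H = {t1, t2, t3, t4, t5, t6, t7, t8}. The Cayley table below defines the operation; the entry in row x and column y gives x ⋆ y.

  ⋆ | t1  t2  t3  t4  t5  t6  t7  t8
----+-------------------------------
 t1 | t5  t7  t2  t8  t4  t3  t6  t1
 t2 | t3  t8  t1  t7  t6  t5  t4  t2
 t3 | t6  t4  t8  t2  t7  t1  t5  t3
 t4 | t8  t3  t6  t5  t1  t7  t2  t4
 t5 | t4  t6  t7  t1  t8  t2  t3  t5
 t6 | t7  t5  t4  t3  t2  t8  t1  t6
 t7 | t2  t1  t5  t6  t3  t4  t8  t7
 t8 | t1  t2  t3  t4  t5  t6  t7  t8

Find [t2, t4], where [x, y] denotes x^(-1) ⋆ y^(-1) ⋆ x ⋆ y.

Identity is t8; from the table t2^(-1) = t2 and t4^(-1) = t1.
t2 ⋆ t1 = t3
t3 ⋆ t2 = t4
t4 ⋆ t4 = t5

t5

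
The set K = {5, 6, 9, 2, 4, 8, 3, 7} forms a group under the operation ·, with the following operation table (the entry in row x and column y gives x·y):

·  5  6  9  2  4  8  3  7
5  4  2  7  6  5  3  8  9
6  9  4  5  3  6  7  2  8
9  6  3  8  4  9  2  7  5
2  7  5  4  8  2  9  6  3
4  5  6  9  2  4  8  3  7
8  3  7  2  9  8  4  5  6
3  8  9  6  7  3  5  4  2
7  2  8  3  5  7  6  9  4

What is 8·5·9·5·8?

8·5 = 3
3·9 = 6
6·5 = 9
9·8 = 2

2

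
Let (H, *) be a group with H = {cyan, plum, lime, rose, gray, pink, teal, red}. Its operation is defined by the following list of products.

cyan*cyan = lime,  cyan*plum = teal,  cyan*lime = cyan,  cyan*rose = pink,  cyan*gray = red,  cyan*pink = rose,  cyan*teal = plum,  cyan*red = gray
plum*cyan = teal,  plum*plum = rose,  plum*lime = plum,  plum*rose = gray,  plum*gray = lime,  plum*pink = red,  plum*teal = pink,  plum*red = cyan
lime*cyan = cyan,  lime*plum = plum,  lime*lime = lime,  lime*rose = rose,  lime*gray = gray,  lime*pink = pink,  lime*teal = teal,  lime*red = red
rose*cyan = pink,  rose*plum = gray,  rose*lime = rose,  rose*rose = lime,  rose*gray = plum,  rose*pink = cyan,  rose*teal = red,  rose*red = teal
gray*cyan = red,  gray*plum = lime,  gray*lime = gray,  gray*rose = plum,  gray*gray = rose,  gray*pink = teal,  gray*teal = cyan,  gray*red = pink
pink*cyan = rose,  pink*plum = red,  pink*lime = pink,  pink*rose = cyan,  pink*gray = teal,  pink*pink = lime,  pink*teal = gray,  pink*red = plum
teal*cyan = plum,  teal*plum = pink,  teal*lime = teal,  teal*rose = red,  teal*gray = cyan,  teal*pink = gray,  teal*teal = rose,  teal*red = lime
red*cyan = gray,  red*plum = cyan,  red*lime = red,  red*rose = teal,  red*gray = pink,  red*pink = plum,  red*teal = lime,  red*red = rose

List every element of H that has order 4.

Identity is lime. Compute the order of each non-identity element by repeated multiplication:
  cyan: cyan → lime  (order 2)
  plum: plum → rose → gray → lime  (order 4)
  rose: rose → lime  (order 2)
  gray: gray → rose → plum → lime  (order 4)
  pink: pink → lime  (order 2)
  teal: teal → rose → red → lime  (order 4)
  red: red → rose → teal → lime  (order 4)
Elements of order 4: {gray, plum, red, teal}.
(Structurally, H here is isomorphic to Z_2 x Z_4.)

{gray, plum, red, teal}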